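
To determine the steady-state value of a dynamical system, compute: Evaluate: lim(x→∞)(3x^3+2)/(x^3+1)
Divide numerator and denominator by x^3:
lim (3+2/x^3)/(1+1/x^3)=3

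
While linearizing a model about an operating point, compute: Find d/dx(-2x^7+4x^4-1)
Power rule: d/dx(ax^n) = n·a·x^(n-1)
Term by term: -14·x^6+16·x^3

Answer: -14x^6+16x^3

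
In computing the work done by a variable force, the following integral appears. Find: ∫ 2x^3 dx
Using power rule: ∫ 2x^3 dx=2/4 x^4 + C=(1/2)x^4 + C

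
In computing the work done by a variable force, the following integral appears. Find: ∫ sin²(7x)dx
Using identity sin²(u)=(1 - cos(2u))/2:
∫ (1 - cos(14x))/2 dx=x/2 - sin(14x)/28 + C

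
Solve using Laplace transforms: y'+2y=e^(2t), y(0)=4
Take L: sY - 4 + 2Y=1/(s-2)
Y(s + 2)=1/(s-2) + 4
Y=1/((s-2)(s + 2)) + 4/(s + 2)
Partial fractions: 1/((s-2)(s + 2))=(1/4)/(s-2) - (1/4)/(s + 2)
So Y=(1/4)/(s-2) + (15/4)/(s + 2)
Inverse Laplace transform (L^(-1){1/(s-2)}=e^(2t), L^(-1){1/(s + 2)}=e^(-2t)):

Answer: y(t)=(1/4)·e^(2t) + (15/4)·e^(-2t)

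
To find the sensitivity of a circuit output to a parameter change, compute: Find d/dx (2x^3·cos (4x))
Product rule: (fg)' = f'g+fg'
f = 2x^3, f' = 6x^2
g = cos(4x), g' = -4·sin(4x)

Answer: 6x^2·cos(4x)-8x^3·sin(4x)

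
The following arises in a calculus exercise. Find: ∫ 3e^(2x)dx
Since d/dx[e^(2x)]=2e^(2x), we get 3/2 e^(2x)+C

Answer: (3/2)e^(2x)+C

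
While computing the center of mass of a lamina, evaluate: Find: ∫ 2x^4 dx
Using power rule: ∫ 2x^4 dx=2/5 x^5 + C=(2/5)x^5 + C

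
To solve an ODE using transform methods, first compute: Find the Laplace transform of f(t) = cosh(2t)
L{cosh(at)} = s/(s²-a²)
L{cosh(2t)} = s/(s²-4)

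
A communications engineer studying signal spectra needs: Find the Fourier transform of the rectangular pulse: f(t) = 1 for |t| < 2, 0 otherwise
F(omega) = integral from -2 to 2 of e^(-j * omega * t) dt
= 2 * sin(2 * omega)/omega = 4 * sinc(2 * omega/pi)

Answer: 2 * sin(2 * omega)/omega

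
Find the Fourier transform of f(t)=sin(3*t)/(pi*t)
sin(W*t)/(pi*t) = (W/pi)*sinc(W*t/pi) is the impulse response of the ideal low-pass filter with cutoff W (here W = 3).
Its Fourier transform is a rectangular function:
F(omega) = 1 for |omega| < 3, 0 otherwise

Answer: rect(omega/6) [i.e., 1 for |omega| < 3, 0 otherwise]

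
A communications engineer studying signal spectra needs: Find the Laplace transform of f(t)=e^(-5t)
L{e^(at)} = 1/(s-a)
L{e^(-5t)} = 1/(s+5)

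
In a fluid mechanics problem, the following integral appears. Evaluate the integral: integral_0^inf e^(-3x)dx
integral_0^inf e^(-3x) dx=[-1/3*e^(-3x)]_0^inf
=0 - (-1/3)=1/3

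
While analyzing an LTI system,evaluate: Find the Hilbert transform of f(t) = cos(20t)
The Hilbert transform shifts each frequency component by -pi/2.
H{cos(wt)}=sin(wt)
With w=20: H{cos(20t)}=sin(20t)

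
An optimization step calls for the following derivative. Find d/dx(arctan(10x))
d/dx[arctan(u)]=u'/(1+u²), u=10x, u'=10

Answer: 10/(1+100x²)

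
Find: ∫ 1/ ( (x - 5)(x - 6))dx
Partial fractions: 1/((x-5)(x-6))=A/(x-5) + B/(x-6)
A=-1, B=1
∫ [-1· 1/(x-5) + 1· 1/(x-6)] dx
=(1)[ln|x-6| - ln|x-5|] + C

Answer: ln|(x-6)/(x-5)| + C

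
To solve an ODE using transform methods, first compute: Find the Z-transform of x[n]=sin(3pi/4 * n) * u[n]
Z{sin(w0*n)*u[n]}=z*sin(w0)/(z^2 - 2z*cos(w0) + 1)
With w0=3pi/4: X(z)=z*sin(3pi/4)/(z^2 - 2z*cos(3pi/4) + 1)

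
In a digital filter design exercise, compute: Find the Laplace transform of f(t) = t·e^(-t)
L{t·e^(at)}=1/(s-a)²
L{t·e^(-t)}=1/(s + 1)²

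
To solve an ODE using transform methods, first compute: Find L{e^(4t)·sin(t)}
First shifting: L{e^(at)f(t)} = F(s-a)
L{sin(t)} = 1/(s²+1)
Shift: 1/((s-4)²+1)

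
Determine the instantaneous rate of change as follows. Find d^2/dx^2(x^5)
Apply power rule 2 times:
d^1: 5x^4
d^2: 20x^3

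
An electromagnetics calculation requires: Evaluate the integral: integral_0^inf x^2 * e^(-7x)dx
This is a Gamma integral. Substitute u = 7x (du = 7 dx):
integral_0^inf x^2 * e^(-7x) dx = (1/7^3) integral_0^inf u^2 * e^(-u) du
= Gamma(3)/7^3 = 2!/7^3 = 2/343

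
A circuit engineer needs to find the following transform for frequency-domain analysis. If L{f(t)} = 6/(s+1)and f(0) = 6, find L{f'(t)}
L{f'(t)} = s·F(s) - f(0) = 6s/(s+1)-6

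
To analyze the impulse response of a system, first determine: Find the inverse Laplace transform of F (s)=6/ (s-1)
L^(-1){6/(s-a)}=c·e^(at)
Here a=1, c=6

Answer: 6e^(t)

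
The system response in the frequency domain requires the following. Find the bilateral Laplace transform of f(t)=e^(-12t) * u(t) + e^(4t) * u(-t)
For e^(-12t) * u(t): L=1/(s + 12), Re(s) > -12
For e^(4t) * u(-t): L=-1/(s-4), Re(s) < 4
Combined: F(s)=1/(s + 12) - 1/(s-4), -12 < Re(s) < 4

Answer: 1/(s + 12) - 1/(s-4), ROC: -12 < Re(s) < 4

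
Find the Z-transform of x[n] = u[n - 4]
Using the time-shift property: Z{u[n-4]}=z^(-4)*z/(z-1)
=z^(-3)/(z-1)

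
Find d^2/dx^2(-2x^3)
Apply power rule 2 times:
d^1: -6x^2
d^2: -12x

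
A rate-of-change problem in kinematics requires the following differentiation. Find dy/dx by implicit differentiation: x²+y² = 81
Differentiate both sides: 2x+2y·(dy/dx) = 0
Solve: dy/dx = -2x/(2y) = -x/y

Answer: dy/dx = -x/y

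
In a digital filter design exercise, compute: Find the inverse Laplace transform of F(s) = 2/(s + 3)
L^(-1){2/(s-a)}=c·e^(at)
Here a=-3, c=2

Answer: 2e^(-3t)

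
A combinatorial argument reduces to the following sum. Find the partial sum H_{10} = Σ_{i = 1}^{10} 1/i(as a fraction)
H_10=1+1/2+1/3+...+1/10
=7381/2520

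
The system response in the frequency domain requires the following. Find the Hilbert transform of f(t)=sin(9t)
The Hilbert transform shifts each frequency component by -pi/2.
H{sin(wt)}=-cos(wt)
With w=9: H{sin(9t)}=-cos(9t)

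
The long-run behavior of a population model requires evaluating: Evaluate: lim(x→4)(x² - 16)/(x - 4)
Factor: (x² - 16)=(x-4)(x + 4)
Cancel (x-4): lim(x→4) (x + 4)=8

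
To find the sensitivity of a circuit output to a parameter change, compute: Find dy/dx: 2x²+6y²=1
Differentiate: 4x+12y·(dy/dx)=0
dy/dx=-4x/(12y)=-(1/3)·(x/y)

Answer: dy/dx=-(1/3)·(x/y)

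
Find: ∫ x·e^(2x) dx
Integration by parts: u=x, dv=e^(2x) dx
du=dx, v=e^(2x)/2
=x·e^(2x)/2 - ∫ e^(2x)/2 dx
=x·e^(2x)/2 - e^(2x)/4+C

Answer: e^(2x)(x/2-1/4)+C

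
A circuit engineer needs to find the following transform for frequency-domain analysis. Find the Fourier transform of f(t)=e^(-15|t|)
Using the standard pair: F{e^(-a|t|)} = 2a/(a^2 + omega^2)
With a = 15: F(omega) = 30/(225 + omega^2)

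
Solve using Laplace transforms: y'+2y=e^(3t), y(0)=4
Take L: sY - 4 + 2Y=1/(s-3)
Y(s + 2)=1/(s-3) + 4
Y=1/((s-3)(s + 2)) + 4/(s + 2)
Partial fractions: 1/((s-3)(s + 2))=(1/5)/(s-3) - (1/5)/(s + 2)
So Y=(1/5)/(s-3) + (19/5)/(s + 2)
Inverse Laplace transform (L^(-1){1/(s-3)}=e^(3t), L^(-1){1/(s + 2)}=e^(-2t)):

Answer: y(t)=(1/5)·e^(3t) + (19/5)·e^(-2t)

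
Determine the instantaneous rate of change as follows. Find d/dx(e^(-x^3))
Chain rule: d/dx[e^u] = e^u · u' where u = -x^3
u' = -3x^2

Answer: -3x^2·e^(-x^3)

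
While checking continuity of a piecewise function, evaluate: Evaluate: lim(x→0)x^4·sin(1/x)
Squeeze theorem: -|x^4| ≤ x^4·sin(1/x) ≤ |x^4|
Since x^4 → 0 as x → 0, by squeeze theorem the limit is 0

Answer: 0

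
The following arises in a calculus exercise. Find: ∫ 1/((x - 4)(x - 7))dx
Partial fractions: 1/((x-4)(x-7))=A/(x-4) + B/(x-7)
A=-1/3, B=1/3
∫ [-1/3· 1/(x-4) + 1/3· 1/(x-7)] dx
=(1/3)[ln|x-7| - ln|x-4|] + C

Answer: (1/3)·ln|(x-7)/(x-4)| + C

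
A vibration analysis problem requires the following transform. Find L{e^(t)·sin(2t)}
First shifting: L{e^(at)f(t)} = F(s-a)
L{sin(2t)} = 2/(s² + 4)
Shift: 2/((s-1)² + 4)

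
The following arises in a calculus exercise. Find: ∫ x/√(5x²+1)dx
Let u = 5x²+1, du = 10x dx
∫ (1/10)·u^(-1/2) du = √u/5+C

Answer: √(5x²+1)/5+C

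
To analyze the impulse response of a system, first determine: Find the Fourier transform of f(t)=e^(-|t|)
Using the standard pair: F{e^(-a|t|)} = 2a/(a^2+omega^2)
With a = 1: F(omega) = 2/(1+omega^2)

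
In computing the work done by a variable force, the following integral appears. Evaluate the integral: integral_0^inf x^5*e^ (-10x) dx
This is a Gamma integral. Substitute u=10x (du=10 dx):
integral_0^inf x^5*e^(-10x) dx=(1/10^6) integral_0^inf u^5*e^(-u) du
=Gamma(6)/10^6=5!/10^6=120/1000000

Answer: 3/25000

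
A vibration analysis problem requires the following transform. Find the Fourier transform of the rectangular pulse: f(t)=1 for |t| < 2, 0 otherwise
F(omega) = integral from -2 to 2 of e^(-j * omega * t) dt
= 2 * sin(2 * omega)/omega = 4 * sinc(2 * omega/pi)

Answer: 2 * sin(2 * omega)/omega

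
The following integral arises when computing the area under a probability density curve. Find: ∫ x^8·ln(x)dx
By parts: u = ln(x), dv = x^8 dx
du = 1/x dx, v = x^9/9
= x^9·ln(x)/9 - ∫ x^8/9 dx
= x^9·ln(x)/9 - x^9/81 + C

Answer: x^9(ln(x)/9 - 1/81) + C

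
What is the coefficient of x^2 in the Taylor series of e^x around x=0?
Taylor series of e^x = Σ x^n/n!
Coefficient of x^2 = 1/2! = 1/2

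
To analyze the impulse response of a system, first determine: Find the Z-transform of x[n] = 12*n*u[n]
Z{n * u[n]} = z/(z-1)^2
By linearity: Z{12 * n * u[n]} = 12z/(z-1)^2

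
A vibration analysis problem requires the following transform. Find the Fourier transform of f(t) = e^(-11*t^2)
The Fourier transform of a Gaussian e^(-a*t^2) is sqrt(pi/a)*e^(-omega^2/(4a)).
With a=11: F(omega)=sqrt(pi/11)*e^(-omega^2/44)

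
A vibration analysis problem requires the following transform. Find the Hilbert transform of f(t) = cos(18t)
The Hilbert transform shifts each frequency component by -pi/2.
H{cos(wt)}=sin(wt)
With w=18: H{cos(18t)}=sin(18t)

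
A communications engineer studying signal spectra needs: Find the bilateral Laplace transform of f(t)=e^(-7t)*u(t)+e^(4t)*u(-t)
For e^(-7t)*u(t): L = 1/(s + 7), Re(s) > -7
For e^(4t)*u(-t): L = -1/(s-4), Re(s) < 4
Combined: F(s) = 1/(s + 7) - 1/(s-4), -7 < Re(s) < 4

Answer: 1/(s + 7) - 1/(s-4), ROC: -7 < Re(s) < 4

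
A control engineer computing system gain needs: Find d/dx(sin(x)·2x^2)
Product rule: (fg)'=f'g + fg'
f=sin(x), f'=cos(x)
g=2x^2, g'=4x

Answer: 2·cos(x)·x^2 + 4·sin(x)·x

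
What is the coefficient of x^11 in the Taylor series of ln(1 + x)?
ln(1 + x) = Σ (-1)^(n + 1) x^n/n
Coefficient of x^11 = (-1)^12/11 = 1/11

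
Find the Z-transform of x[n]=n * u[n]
Standard pair: Z{n*u[n]} = z/(z-1)^2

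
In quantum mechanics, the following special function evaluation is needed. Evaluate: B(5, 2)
B(x,y) = Γ(x)Γ(y)/Γ(x + y) = (x-1)!(y-1)!/(x + y-1)!
B(5,2) = 4!·1!/6! = 1/30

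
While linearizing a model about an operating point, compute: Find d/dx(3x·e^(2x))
Product rule: (fg)'=f'g + fg'
f=3x, f'=3
g=e^(2x), g'=2·e^(2x)

Answer: 3·e^(2x) + 6x·e^(2x)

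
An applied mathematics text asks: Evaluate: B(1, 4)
B(x,y) = Γ(x)Γ(y)/Γ(x + y) = (x-1)!(y-1)!/(x + y-1)!
B(1,4) = 0!·3!/4! = 1/4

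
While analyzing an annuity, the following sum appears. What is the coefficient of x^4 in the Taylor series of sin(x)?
sin(x) has only odd powers. Coefficient of x^4=0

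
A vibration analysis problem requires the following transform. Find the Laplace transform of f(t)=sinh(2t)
L{sinh(at)}=a/(s²-a²)
L{sinh(2t)}=2/(s²-4)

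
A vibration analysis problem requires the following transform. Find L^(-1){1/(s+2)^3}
L^(-1){1/(s-a)^n} = t^(n-1)·e^(at)/(n-1)!
Here a = -2, n = 3: t^2·e^(-2t)/2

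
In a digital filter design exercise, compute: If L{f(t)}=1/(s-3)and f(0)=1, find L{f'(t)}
L{f'(t)}=s·F(s) - f(0)=s/(s-3) - 1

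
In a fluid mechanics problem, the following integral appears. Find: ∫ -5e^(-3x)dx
Since d/dx[e^(-3x)]=-3e^(-3x), we get 5/3 e^(-3x)+C

Answer: (5/3)e^(-3x)+C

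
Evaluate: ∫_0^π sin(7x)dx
Antiderivative: -cos(7x)/7
Evaluate at bounds: [-cos(7·π)/7] - [-cos(7·0)/7]
=(-(-1)+(1))/7=2/7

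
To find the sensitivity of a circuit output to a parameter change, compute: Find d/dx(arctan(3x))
d/dx[arctan(u)] = u'/(1 + u²), u = 3x, u' = 3

Answer: 3/(1 + 9x²)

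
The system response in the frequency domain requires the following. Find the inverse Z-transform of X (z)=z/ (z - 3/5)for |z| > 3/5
Standard pair: z/(z-a) <-> a^n * u[n] for causal signals
With a=3/5: x[n]=(3/5)^n * u[n]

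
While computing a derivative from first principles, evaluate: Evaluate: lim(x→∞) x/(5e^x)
Apply L'Hôpital 1 times (∞/∞ each time):
Eventually get 1!/(5e^x) → 0

Answer: 0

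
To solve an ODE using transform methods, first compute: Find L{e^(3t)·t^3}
First shifting: L{e^(at)f(t)}=F(s-a)
L{t^3}=6/s^4
Shift s → s-3: 6/(s-3)^4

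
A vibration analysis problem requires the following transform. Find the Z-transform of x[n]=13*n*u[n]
Z{n * u[n]} = z/(z-1)^2
By linearity: Z{13 * n * u[n]} = 13z/(z-1)^2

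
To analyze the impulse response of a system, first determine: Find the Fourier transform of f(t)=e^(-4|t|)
Using the standard pair: F{e^(-a|t|)} = 2a/(a^2+omega^2)
With a = 4: F(omega) = 8/(16+omega^2)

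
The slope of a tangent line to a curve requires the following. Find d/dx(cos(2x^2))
Chain rule: d/dx[cos(u)]=-sin(u)·u' where u=2x^2
u'=4x

Answer: -4x·sin(2x^2)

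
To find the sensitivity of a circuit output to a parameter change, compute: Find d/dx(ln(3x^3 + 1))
Chain rule: d/dx[ln(u)]=u'/u where u=3x^3+1
u'=9x^2

Answer: (9x^2)/(3x^3+1)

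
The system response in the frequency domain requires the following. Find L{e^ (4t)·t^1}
First shifting: L{e^(at)f(t)}=F(s-a)
L{t^1}=1/s^2
Shift s → s-4: 1/(s-4)^2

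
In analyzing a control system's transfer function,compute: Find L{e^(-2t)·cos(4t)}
First shifting: L{e^(at)f(t)}=F(s-a)
L{cos(4t)}=s/(s²+16)
Shift: (s+2)/((s+2)²+16)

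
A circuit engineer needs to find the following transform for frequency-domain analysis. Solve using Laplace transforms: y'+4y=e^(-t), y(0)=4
Take L: sY - 4+4Y=1/(s+1)
Y(s+4)=1/(s+1)+4
Y=1/((s+1)(s+4))+4/(s+4)
Partial fractions: 1/((s+1)(s+4))=(1/3)/(s+1) - (1/3)/(s+4)
So Y=(1/3)/(s+1)+(11/3)/(s+4)
Inverse Laplace transform (L^(-1){1/(s+1)}=e^(-t), L^(-1){1/(s+4)}=e^(-4t)):

Answer: y(t)=(1/3)·e^(-t)+(11/3)·e^(-4t)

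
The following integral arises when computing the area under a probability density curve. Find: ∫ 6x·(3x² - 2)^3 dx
Let u = 3x² - 2, du = 6x dx
∫ u^3 du = u^4/4+C

Answer: (3x² - 2)^4/4+C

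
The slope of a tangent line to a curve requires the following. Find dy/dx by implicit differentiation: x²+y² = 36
Differentiate both sides: 2x + 2y·(dy/dx) = 0
Solve: dy/dx = -2x/(2y) = -x/y

Answer: dy/dx = -x/y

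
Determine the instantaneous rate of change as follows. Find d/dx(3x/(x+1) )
Quotient rule: (f/g)' = (f'g - fg')/g²
f = 3x, f' = 3
g = x + 1, g' = 1

Answer: (3·(x + 1) - 3x)/(x + 1)²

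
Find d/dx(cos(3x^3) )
Chain rule: d/dx[cos(u)] = -sin(u)·u' where u = 3x^3
u' = 9x^2

Answer: -9x^2·sin(3x^3)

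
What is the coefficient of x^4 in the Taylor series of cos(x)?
cos(x) = Σ (-1)^k x^(2k)/(2k)!
For x^4: (-1)^2/4! = 1/24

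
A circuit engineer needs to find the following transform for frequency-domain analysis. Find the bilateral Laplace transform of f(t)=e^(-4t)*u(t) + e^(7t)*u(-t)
For e^(-4t)*u(t): L=1/(s+4), Re(s) > -4
For e^(7t)*u(-t): L=-1/(s-7), Re(s) < 7
Combined: F(s)=1/(s+4)-1/(s-7), -4 < Re(s) < 7

Answer: 1/(s+4)-1/(s-7), ROC: -4 < Re(s) < 7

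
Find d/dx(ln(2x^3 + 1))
Chain rule: d/dx[ln(u)]=u'/u where u=2x^3 + 1
u'=6x^2

Answer: (6x^2)/(2x^3 + 1)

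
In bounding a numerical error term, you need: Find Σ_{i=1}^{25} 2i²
= 2·n(n+1)(2n+1)/6 = 2·25·26·51/6 = 11050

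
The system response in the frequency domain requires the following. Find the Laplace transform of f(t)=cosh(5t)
L{cosh(at)} = s/(s²-a²)
L{cosh(5t)} = s/(s²-25)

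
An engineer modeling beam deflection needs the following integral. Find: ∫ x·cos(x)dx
By parts: u=x, dv=cos(x) dx
du=dx, v=sin(x)
=x·sin(x) + cos(x) + C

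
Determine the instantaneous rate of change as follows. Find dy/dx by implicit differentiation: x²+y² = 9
Differentiate both sides: 2x+2y·(dy/dx) = 0
Solve: dy/dx = -2x/(2y) = -x/y

Answer: dy/dx = -x/y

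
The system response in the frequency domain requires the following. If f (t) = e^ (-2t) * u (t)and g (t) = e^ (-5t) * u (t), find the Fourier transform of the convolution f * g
By the convolution theorem: F{f*g}=F(omega)*G(omega)
F(omega)=1/(2 + j*omega), G(omega)=1/(5 + j*omega)
F{f*g}=1/((2 + j*omega)(5 + j*omega))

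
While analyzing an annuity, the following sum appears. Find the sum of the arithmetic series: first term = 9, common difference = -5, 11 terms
Last term: a_n = 9 + (11 - 1)·-5 = -41
Sum = n(a_1 + a_n)/2 = 11(9 + (-41))/2 = -176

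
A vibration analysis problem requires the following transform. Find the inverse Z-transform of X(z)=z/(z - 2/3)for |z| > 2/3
Standard pair: z/(z-a) <-> a^n*u[n] for causal signals
With a = 2/3: x[n] = (2/3)^n*u[n]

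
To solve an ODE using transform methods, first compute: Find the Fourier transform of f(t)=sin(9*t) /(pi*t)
sin(W * t)/(pi * t)=(W/pi) * sinc(W * t/pi) is the impulse response of the ideal low-pass filter with cutoff W (here W=9).
Its Fourier transform is a rectangular function:
F(omega)=1 for |omega| < 9, 0 otherwise

Answer: rect(omega/18) [i.e., 1 for |omega| < 9, 0 otherwise]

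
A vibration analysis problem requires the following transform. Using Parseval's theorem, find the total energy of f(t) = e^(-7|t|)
Parseval's theorem: E = integral |f(t)|^2 dt = (1/2pi) integral |F(omega)|^2 domega
E = integral_{-inf}^{inf} e^(-14|t|) dt = 2*integral_0^inf e^(-14t) dt = 2/(2*7) = 1/7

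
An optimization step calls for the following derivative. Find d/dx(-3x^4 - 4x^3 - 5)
Power rule: d/dx(ax^n)=n·a·x^(n-1)
Term by term: -12·x^3-12·x^2

Answer: -12x^3-12x^2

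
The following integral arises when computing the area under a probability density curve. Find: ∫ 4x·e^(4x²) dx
Let u=4x², du=8x dx
∫ (1/2)e^u du=e^u/2 + C

Answer: e^(4x²)/2 + C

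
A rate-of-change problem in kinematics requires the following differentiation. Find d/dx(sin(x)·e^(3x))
Product rule: (fg)' = f'g + fg'
f = sin(x), f' = cos(x)
g = e^(3x), g' = 3·e^(3x)

Answer: cos(x)·e^(3x) + 3·sin(x)·e^(3x)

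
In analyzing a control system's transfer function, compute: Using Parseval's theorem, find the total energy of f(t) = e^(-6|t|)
Parseval's theorem: E = integral |f(t)|^2 dt = (1/2pi) integral |F(omega)|^2 domega
E = integral_{-inf}^{inf} e^(-12|t|) dt = 2 * integral_0^inf e^(-12t) dt = 2/(2 * 6) = 1/6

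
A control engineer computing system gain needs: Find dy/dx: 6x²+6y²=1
Differentiate: 12x+12y·(dy/dx) = 0
dy/dx = -12x/(12y) = -1·(x/y)

Answer: dy/dx = -1·(x/y)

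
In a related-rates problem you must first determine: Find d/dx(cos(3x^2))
Chain rule: d/dx[cos(u)]=-sin(u)·u' where u=3x^2
u'=6x

Answer: -6x·sin(3x^2)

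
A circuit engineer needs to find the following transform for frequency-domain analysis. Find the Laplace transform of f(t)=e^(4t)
L{e^(at)}=1/(s-a)
L{e^(4t)}=1/(s-4)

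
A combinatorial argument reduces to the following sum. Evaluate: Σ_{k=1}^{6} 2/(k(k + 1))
Partial fractions: 2/(k(k + 1)) = 2/k - 2/(k + 1)
Telescoping sum: 2(1 - 1/7) = 2·6/7

Answer: 12/7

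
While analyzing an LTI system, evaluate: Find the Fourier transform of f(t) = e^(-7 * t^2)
The Fourier transform of a Gaussian e^(-a * t^2) is sqrt(pi/a) * e^(-omega^2/(4a)).
With a=7: F(omega)=sqrt(pi/7) * e^(-omega^2/28)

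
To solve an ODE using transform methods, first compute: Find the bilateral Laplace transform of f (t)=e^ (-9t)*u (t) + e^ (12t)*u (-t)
For e^(-9t) * u(t): L=1/(s+9), Re(s) > -9
For e^(12t) * u(-t): L=-1/(s-12), Re(s) < 12
Combined: F(s)=1/(s+9)-1/(s-12), -9 < Re(s) < 12

Answer: 1/(s+9)-1/(s-12), ROC: -9 < Re(s) < 12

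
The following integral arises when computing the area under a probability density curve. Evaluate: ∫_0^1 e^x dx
Antiderivative: e^x
Evaluate: (e^1-1)

Answer: e^1-1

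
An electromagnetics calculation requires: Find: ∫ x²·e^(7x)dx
Integration by parts twice:
First: u = x², dv = e^(7x) dx => x²e^(7x)/7 - (2/7)∫ xe^(7x) dx
Second (∫ xe^(7x) dx): xe^(7x)/7 - e^(7x)/49
Combining: e^(7x)(x²/7-2x/49+2/343)+C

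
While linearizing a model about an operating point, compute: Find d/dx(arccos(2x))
d/dx[arccos(u)]=-u'/√(1-u²), u=2x, u'=2

Answer: -2/√(1-4x²)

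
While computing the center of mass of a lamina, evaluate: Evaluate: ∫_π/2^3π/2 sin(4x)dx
Antiderivative: -cos(4x)/4
Evaluate at bounds: [-cos(4·3π/2)/4] - [-cos(4·π/2)/4]
=(-(1)+(1))/4=0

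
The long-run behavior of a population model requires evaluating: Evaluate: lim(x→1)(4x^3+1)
Polynomial is continuous, so substitute x=1:
4·1^3+1=5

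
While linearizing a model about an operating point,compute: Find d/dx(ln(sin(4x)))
Chain rule: d/dx[ln(u)]=u'/u where u=sin(4x)
u'=4cos(4x)

Answer: (4cos(4x))/(sin(4x))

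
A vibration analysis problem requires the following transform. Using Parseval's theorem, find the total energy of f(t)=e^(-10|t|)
Parseval's theorem: E = integral |f(t)|^2 dt = (1/2pi) integral |F(omega)|^2 domega
E = integral_{-inf}^{inf} e^(-20|t|) dt = 2 * integral_0^inf e^(-20t) dt = 2/(2 * 10) = 1/10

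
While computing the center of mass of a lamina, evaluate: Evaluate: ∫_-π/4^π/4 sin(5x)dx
Antiderivative: -cos(5x)/5
Evaluate at bounds: [-cos(5·π/4)/5] - [-cos(5·-π/4)/5]
=(-(-√2/2)+(-√2/2))/5=0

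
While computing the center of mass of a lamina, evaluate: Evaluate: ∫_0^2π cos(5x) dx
Antiderivative: sin(5x)/5
Evaluate at bounds: [sin(5·2π)/5] - [sin(5·0)/5]
=((0) - (0))/5=0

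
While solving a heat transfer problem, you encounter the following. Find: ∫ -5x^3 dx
Using power rule: ∫ -5x^3 dx=-5/4 x^4 + C=(-5/4)x^4 + C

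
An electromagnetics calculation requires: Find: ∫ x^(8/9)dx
Power rule: ∫ x^(8/9) dx = x^(17/9)/(17/9)+C

Answer: (9/17)·x^(17/9)+C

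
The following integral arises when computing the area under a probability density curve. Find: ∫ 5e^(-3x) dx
Since d/dx[e^(-3x)] = -3e^(-3x), we get -5/3 e^(-3x) + C

Answer: (-5/3)e^(-3x) + C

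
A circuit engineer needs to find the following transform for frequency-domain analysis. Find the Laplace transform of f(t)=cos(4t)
L{cos(wt)} = s/(s² + w²)
L{cos(4t)} = s/(s² + 16)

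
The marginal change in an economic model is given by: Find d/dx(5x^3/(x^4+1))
Quotient rule: (f/g)' = (f'g - fg')/g²
f = 5x^3, f' = 15x^2
g = x^4 + 1, g' = 4x^3

Answer: (15x^2·(x^4 + 1) - 20x^6)/(x^4 + 1)²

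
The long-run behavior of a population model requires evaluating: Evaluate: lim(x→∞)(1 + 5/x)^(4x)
Rewrite as [(1+5/x)^x]^4.
lim(1+5/x)^x = e^5, so limit = (e^5)^4 = e^20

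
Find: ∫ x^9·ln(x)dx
By parts: u = ln(x), dv = x^9 dx
du = 1/x dx, v = x^10/10
= x^10·ln(x)/10 - ∫ x^9/10 dx
= x^10·ln(x)/10 - x^10/100 + C

Answer: x^10(ln(x)/10 - 1/100) + C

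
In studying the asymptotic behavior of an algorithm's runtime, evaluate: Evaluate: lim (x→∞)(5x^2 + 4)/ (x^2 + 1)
Divide numerator and denominator by x^2:
lim (5 + 4/x^2)/(1 + 1/x^2)=5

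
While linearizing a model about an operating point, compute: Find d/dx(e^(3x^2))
Chain rule: d/dx[e^u]=e^u · u' where u=3x^2
u'=6x

Answer: 6x·e^(3x^2)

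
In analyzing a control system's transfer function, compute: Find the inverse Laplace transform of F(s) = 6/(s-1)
L^(-1){6/(s-a)}=c·e^(at)
Here a=1, c=6

Answer: 6e^(t)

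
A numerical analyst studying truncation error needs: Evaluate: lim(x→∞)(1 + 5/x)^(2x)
Rewrite as [(1+5/x)^x]^2.
lim(1+5/x)^x = e^5, so limit = (e^5)^2 = e^10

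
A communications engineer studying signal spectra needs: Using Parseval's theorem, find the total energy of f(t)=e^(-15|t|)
Parseval's theorem: E = integral |f(t)|^2 dt = (1/2pi) integral |F(omega)|^2 domega
E = integral_{-inf}^{inf} e^(-30|t|) dt = 2 * integral_0^inf e^(-30t) dt = 2/(2 * 15) = 1/15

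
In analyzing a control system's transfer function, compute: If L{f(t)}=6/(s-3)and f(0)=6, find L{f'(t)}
L{f'(t)} = s·F(s) - f(0) = 6s/(s-3) - 6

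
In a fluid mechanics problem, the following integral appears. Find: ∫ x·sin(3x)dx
By parts: u=x, dv=sin(3x) dx
du=dx, v=-cos(3x)/3
=-x·cos(3x)/3 + sin(3x)/3² + C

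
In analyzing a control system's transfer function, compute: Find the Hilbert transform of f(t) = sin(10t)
The Hilbert transform shifts each frequency component by -pi/2.
H{sin(wt)}=-cos(wt)
With w=10: H{sin(10t)}=-cos(10t)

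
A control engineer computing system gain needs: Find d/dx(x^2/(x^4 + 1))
Quotient rule: (f/g)'=(f'g - fg')/g²
f=x^2, f'=2x
g=x^4+1, g'=4x^3

Answer: (2x·(x^4+1)-4x^5)/(x^4+1)²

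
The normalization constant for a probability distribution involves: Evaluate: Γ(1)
Γ(n) = (n-1)! for positive integers
Γ(1) = 0! = 1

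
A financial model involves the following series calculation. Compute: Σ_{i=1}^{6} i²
Using formula: Σ i^2 = n(n+1)(2n+1)/6 = 6·7·13/6 = 91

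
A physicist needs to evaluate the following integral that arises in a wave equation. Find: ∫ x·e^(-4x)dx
Integration by parts: u=x, dv=e^(-4x) dx
du=dx, v=e^(-4x)/(-4)
=x·e^(-4x)/(-4) - ∫ e^(-4x)/(-4) dx
=x·e^(-4x)/(-4) - e^(-4x)/16 + C

Answer: e^(-4x)(x/(-4) - 1/16) + C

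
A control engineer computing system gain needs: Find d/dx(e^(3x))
Chain rule: d/dx[e^u] = e^u · u' where u = 3x
u' = 3

Answer: 3·e^(3x)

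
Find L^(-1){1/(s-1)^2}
L^(-1){1/(s-a)^n} = t^(n-1)·e^(at)/(n-1)!
Here a = 1, n = 2: t^1·e^(t)/1

Answer: t·e^(t)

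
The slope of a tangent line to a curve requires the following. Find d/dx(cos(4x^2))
Chain rule: d/dx[cos(u)]=-sin(u)·u' where u=4x^2
u'=8x

Answer: -8x·sin(4x^2)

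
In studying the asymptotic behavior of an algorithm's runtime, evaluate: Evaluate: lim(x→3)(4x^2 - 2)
Polynomial is continuous, so substitute x = 3:
4·3^2 - 2 = 34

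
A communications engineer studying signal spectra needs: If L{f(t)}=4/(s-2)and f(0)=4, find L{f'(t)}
L{f'(t)} = s·F(s) - f(0) = 4s/(s-2)-4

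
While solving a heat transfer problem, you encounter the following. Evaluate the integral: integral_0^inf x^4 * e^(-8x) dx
This is a Gamma integral. Substitute u=8x (du=8 dx):
integral_0^inf x^4*e^(-8x) dx=(1/8^5) integral_0^inf u^4*e^(-u) du
=Gamma(5)/8^5=4!/8^5=24/32768

Answer: 3/4096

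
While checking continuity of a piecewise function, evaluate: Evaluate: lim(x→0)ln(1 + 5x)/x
L'Hôpital (0/0): lim 5/(1 + 5x) / 1 = 5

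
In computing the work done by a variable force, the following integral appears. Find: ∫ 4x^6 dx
Using power rule: ∫ 4x^6 dx = 4/7 x^7 + C = (4/7)x^7 + C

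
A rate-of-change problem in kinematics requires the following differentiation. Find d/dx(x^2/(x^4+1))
Quotient rule: (f/g)'=(f'g - fg')/g²
f=x^2, f'=2x
g=x^4+1, g'=4x^3

Answer: (2x·(x^4+1)-4x^5)/(x^4+1)²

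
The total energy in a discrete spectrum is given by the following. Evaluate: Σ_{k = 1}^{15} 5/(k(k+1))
Partial fractions: 5/(k(k + 1))=5/k - 5/(k + 1)
Telescoping sum: 5(1 - 1/16)=5·15/16

Answer: 75/16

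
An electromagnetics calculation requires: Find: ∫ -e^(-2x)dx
Since d/dx[e^(-2x)] = -2e^(-2x), we get 1/2 e^(-2x) + C

Answer: (1/2)e^(-2x) + C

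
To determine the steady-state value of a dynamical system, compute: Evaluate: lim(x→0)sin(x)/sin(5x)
sin(u) ≈ u for small u:
sin(x)/sin(5x) ≈ x/(5x) = 1/5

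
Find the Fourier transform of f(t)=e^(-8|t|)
Using the standard pair: F{e^(-a|t|)} = 2a/(a^2+omega^2)
With a = 8: F(omega) = 16/(64+omega^2)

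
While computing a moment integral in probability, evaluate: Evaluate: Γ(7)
Γ(n) = (n-1)! for positive integers
Γ(7) = 6! = 720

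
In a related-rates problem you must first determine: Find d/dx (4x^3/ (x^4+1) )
Quotient rule: (f/g)' = (f'g - fg')/g²
f = 4x^3, f' = 12x^2
g = x^4+1, g' = 4x^3

Answer: (12x^2·(x^4+1)-16x^6)/(x^4+1)²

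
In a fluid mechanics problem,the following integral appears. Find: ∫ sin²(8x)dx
Using identity sin²(u) = (1 - cos(2u))/2:
∫ (1 - cos(16x))/2 dx = x/2 - sin(16x)/32 + C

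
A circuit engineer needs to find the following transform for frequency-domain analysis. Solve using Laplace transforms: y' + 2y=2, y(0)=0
Take L of both sides: sY(s) - 0 + 2Y(s) = 2/s
Y(s)(s + 2) = 2/s + 0
Y(s) = 2/(s(s + 2)) + 0/(s + 2)
Partial fractions: 2/(s(s + 2)) = 1/s - 1/(s + 2)
So Y(s) = 1/s - 1/(s + 2)
Inverse transform (L^(-1){1/s} = 1, L^(-1){1/(s + 2)} = e^(-2t)):

Answer: y(t) = 1 - e^(-2t)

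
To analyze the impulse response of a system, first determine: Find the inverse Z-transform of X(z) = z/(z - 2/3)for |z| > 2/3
Standard pair: z/(z-a) <-> a^n * u[n] for causal signals
With a = 2/3: x[n] = (2/3)^n * u[n]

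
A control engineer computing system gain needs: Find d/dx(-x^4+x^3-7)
Power rule: d/dx(ax^n) = n·a·x^(n-1)
Term by term: -4·x^3+3·x^2

Answer: -4x^3+3x^2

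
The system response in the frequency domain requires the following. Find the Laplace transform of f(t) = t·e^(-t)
L{t·e^(at)} = 1/(s-a)²
L{t·e^(-t)} = 1/(s + 1)²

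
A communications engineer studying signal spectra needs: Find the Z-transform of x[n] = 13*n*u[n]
Z{n*u[n]} = z/(z-1)^2
By linearity: Z{13*n*u[n]} = 13z/(z-1)^2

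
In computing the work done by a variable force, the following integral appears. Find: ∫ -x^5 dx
Using power rule: ∫ -x^5 dx = -1/6 x^6 + C = (-1/6)x^6 + C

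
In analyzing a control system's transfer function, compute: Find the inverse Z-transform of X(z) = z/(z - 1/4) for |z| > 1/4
Standard pair: z/(z-a) <-> a^n * u[n] for causal signals
With a=1/4: x[n]=(1/4)^n * u[n]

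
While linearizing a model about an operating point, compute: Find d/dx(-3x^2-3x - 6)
Power rule: d/dx(ax^n)=n·a·x^(n-1)
Term by term: -6·x - 3

Answer: -6x - 3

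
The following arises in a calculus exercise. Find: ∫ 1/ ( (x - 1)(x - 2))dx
Partial fractions: 1/((x-1)(x-2)) = A/(x-1)+B/(x-2)
A = -1, B = 1
∫ [-1· 1/(x-1)+1· 1/(x-2)] dx
= (1)[ln|x-2| - ln|x-1|]+C

Answer: ln|(x-2)/(x-1)|+C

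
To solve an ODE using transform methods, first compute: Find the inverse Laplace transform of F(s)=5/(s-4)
L^(-1){5/(s-a)}=c·e^(at)
Here a=4, c=5

Answer: 5e^(4t)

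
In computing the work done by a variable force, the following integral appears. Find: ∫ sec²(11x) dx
Since d/dx[tan(11x)] = 11sec²(11x), integral = tan(11x)/11 + C

Answer: (1/11)tan(11x) + C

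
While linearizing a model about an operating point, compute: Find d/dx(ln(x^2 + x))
Chain rule: d/dx[ln(u)]=u'/u where u=x^2+x
u'=2x+1

Answer: (2x+1)/(x^2+x)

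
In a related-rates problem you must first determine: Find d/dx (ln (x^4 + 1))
Chain rule: d/dx[ln(u)]=u'/u where u=x^4 + 1
u'=4x^3

Answer: (4x^3)/(x^4 + 1)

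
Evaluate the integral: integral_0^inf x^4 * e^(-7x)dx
This is a Gamma integral. Substitute u=7x (du=7 dx):
integral_0^inf x^4*e^(-7x) dx=(1/7^5) integral_0^inf u^4*e^(-u) du
=Gamma(5)/7^5=4!/7^5=24/16807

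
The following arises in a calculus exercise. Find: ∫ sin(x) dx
Using standard integral: ∫ sin(x) dx=-cos(x) + C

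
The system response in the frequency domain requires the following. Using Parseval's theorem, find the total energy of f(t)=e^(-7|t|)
Parseval's theorem: E=integral |f(t)|^2 dt=(1/2pi) integral |F(omega)|^2 domega
E=integral_{-inf}^{inf} e^(-14|t|) dt=2*integral_0^inf e^(-14t) dt=2/(2*7)=1/7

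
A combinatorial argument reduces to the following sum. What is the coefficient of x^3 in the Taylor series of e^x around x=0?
Taylor series of e^x = Σ x^n/n!
Coefficient of x^3 = 1/3! = 1/6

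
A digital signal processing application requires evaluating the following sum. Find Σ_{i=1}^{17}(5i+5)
= 5·Σ i + 5·17 = 5·153 + 85 = 850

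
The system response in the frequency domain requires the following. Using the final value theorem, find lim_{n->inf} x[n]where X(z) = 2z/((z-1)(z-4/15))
Final value theorem: lim x[n] = lim_{z->1} (z-1)*X(z)
(z-1)*X(z) = 2z/(z-4/15)
As z->1: 2/(1 - 4/15) = 2/(11/15) = 30/11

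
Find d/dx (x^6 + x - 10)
Power rule: d/dx(ax^n)=n·a·x^(n-1)
Term by term: 6·x^5 + 1

Answer: 6x^5 + 1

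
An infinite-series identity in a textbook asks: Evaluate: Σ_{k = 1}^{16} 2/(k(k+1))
Partial fractions: 2/(k(k + 1)) = 2/k - 2/(k + 1)
Telescoping sum: 2(1 - 1/17) = 2·16/17

Answer: 32/17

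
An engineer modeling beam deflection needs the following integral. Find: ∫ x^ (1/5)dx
Power rule: ∫ x^(1/5) dx=x^(6/5)/(6/5) + C

Answer: (5/6)·x^(6/5) + C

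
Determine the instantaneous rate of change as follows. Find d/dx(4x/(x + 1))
Quotient rule: (f/g)' = (f'g - fg')/g²
f = 4x, f' = 4
g = x+1, g' = 1

Answer: (4·(x+1)-4x)/(x+1)²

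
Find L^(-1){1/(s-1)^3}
L^(-1){1/(s-a)^n} = t^(n-1)·e^(at)/(n-1)!
Here a = 1, n = 3: t^2·e^(t)/2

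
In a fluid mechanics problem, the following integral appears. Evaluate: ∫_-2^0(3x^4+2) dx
Step 1: Find antiderivative F(x) = (3/5)x^5 + 2x
Step 2: F(0) - F(-2) = 0 - (-116/5) = 116/5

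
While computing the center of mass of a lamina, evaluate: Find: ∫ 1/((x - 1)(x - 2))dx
Partial fractions: 1/((x-1)(x-2))=A/(x-1)+B/(x-2)
A=-1, B=1
∫ [-1· 1/(x-1)+1· 1/(x-2)] dx
=(1)[ln|x-2| - ln|x-1|]+C

Answer: ln|(x-2)/(x-1)|+C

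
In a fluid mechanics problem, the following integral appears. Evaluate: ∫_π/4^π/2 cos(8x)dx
Antiderivative: sin(8x)/8
Evaluate at bounds: [sin(8·π/2)/8] - [sin(8·π/4)/8]
= ((0) - (0))/8 = 0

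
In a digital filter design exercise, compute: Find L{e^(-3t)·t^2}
First shifting: L{e^(at)f(t)}=F(s-a)
L{t^2}=2/s^3
Shift s → s + 3: 2/(s + 3)^3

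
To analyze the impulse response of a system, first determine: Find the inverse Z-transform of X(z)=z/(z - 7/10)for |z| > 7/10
Standard pair: z/(z-a) <-> a^n*u[n] for causal signals
With a=7/10: x[n]=(7/10)^n*u[n]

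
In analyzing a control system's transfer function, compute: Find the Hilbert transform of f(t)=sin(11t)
The Hilbert transform shifts each frequency component by -pi/2.
H{sin(wt)} = -cos(wt)
With w = 11: H{sin(11t)} = -cos(11t)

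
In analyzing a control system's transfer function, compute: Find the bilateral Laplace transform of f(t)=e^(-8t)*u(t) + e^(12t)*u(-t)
For e^(-8t)*u(t): L=1/(s+8), Re(s) > -8
For e^(12t)*u(-t): L=-1/(s-12), Re(s) < 12
Combined: F(s)=1/(s+8)-1/(s-12), -8 < Re(s) < 12

Answer: 1/(s+8)-1/(s-12), ROC: -8 < Re(s) < 12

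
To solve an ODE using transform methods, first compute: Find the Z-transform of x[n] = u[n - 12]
Using the time-shift property: Z{u[n-12]} = z^(-12)*z/(z-1)
= z^(-11)/(z-1)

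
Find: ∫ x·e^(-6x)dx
Integration by parts: u = x, dv = e^(-6x) dx
du = dx, v = e^(-6x)/(-6)
= x·e^(-6x)/(-6) - ∫ e^(-6x)/(-6) dx
= x·e^(-6x)/(-6) - e^(-6x)/36+C

Answer: e^(-6x)(x/(-6)-1/36)+C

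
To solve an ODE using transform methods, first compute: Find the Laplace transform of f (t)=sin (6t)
L{sin(wt)}=w/(s² + w²)
L{sin(6t)}=6/(s² + 36)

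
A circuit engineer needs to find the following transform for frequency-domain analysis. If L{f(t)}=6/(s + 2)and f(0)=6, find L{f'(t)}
L{f'(t)}=s·F(s) - f(0)=6s/(s + 2) - 6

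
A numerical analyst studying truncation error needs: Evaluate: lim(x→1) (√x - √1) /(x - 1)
Multiply by conjugate (√x+√1)/(√x+√1):
= (x - 1)/((x - 1)(√x+√1)) = 1/(√x+√1)
As x → 1: 1/(2√1)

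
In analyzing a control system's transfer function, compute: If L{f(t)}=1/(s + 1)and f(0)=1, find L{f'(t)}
L{f'(t)}=s·F(s) - f(0)=s/(s+1)-1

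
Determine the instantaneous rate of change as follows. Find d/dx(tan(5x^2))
Chain rule: d/dx[tan(u)] = sec²(u)·u' where u = 5x^2
u' = 10x

Answer: 10x·sec²(5x^2)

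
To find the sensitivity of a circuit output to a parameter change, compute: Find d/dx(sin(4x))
Chain rule: d/dx[sin(u)]=cos(u)·u' where u=4x
u'=4

Answer: 4·cos(4x)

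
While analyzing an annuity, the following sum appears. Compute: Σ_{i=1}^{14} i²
Using formula: Σ i^2 = n(n + 1)(2n + 1)/6 = 14·15·29/6 = 1015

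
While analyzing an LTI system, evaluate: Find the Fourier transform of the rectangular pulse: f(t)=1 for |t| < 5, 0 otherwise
F(omega) = integral from -5 to 5 of e^(-j * omega * t) dt
= 2 * sin(5 * omega)/omega = 10 * sinc(5 * omega/pi)

Answer: 2 * sin(5 * omega)/omega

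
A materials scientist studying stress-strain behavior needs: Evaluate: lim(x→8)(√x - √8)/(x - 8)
Multiply by conjugate (√x+√8)/(√x+√8):
=(x - 8)/((x - 8)(√x+√8))=1/(√x+√8)
As x → 8: 1/(2√8)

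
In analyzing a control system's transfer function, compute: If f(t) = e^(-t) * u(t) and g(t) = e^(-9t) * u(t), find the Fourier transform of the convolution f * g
By the convolution theorem: F{f*g} = F(omega)*G(omega)
F(omega) = 1/(1 + j*omega), G(omega) = 1/(9 + j*omega)
F{f*g} = 1/((1 + j*omega)(9 + j*omega))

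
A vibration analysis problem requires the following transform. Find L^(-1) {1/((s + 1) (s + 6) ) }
Partial fractions: 1/((s+1)(s+6)) = A/(s+1)+B/(s+6)
Cover-up: A = 1/(s+6)|_{s = -1} = 1/5; B = 1/(s+1)|_{s = -6} = -1/5
L^(-1) = (1/5)e^(-t) - (1/5)e^(-6t)

Answer: (1/5)(e^(-t) - e^(-6t))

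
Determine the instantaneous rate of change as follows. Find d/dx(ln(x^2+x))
Chain rule: d/dx[ln(u)] = u'/u where u = x^2 + x
u' = 2x + 1

Answer: (2x + 1)/(x^2 + x)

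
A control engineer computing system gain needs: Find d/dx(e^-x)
Chain rule: d/dx[e^u] = e^u · u' where u = -x
u' = -1

Answer: -1·e^-x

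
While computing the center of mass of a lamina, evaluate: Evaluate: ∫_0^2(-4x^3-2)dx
Step 1: Find antiderivative F(x) = -x^4-2x
Step 2: F(2) - F(0) = -20 - (0) = -20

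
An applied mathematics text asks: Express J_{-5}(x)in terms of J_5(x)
For integer n: J_{-n}(x)=(-1)^n J_n(x)
With n=5: J_{-5}(x)=(-1)^5 J_5(x)=-J_5(x)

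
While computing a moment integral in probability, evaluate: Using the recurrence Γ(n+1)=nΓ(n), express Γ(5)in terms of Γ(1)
Γ(5) = 4Γ(4) = 4·3Γ(3) = ... = 4!·Γ(1) = 24·Γ(1)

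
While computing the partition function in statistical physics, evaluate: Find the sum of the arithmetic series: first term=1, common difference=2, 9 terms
Last term: a_n = 1+(9-1)·2 = 17
Sum = n(a_1+a_n)/2 = 9(1+17)/2 = 81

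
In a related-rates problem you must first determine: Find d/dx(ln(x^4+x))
Chain rule: d/dx[ln(u)]=u'/u where u=x^4 + x
u'=4x^3 + 1

Answer: (4x^3 + 1)/(x^4 + x)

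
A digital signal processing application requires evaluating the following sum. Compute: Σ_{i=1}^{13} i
Using formula: Σ i^1 = n(n+1)/2 = 13·14/2 = 91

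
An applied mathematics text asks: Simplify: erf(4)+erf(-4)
erf is odd: erf(-4) = -erf(4)
erf(4)+erf(-4) = erf(4) - erf(4) = 0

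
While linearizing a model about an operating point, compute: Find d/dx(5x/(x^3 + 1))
Quotient rule: (f/g)'=(f'g - fg')/g²
f=5x, f'=5
g=x^3 + 1, g'=3x^2

Answer: (5·(x^3 + 1) - 15x^3)/(x^3 + 1)²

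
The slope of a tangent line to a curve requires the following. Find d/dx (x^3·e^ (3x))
Product rule: (fg)' = f'g + fg'
f = x^3, f' = 3x^2
g = e^(3x), g' = 3·e^(3x)

Answer: 3x^2·e^(3x) + 3x^3·e^(3x)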